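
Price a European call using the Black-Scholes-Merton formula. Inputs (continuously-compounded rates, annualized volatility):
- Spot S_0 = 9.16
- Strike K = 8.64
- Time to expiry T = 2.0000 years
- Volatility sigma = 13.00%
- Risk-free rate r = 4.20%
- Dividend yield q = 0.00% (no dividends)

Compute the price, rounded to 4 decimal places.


Answer: Price = 1.4127

Derivation:
d1 = (ln(S/K) + (r - q + 0.5*sigma^2) * T) / (sigma * sqrt(T)) = 0.86671490
d2 = d1 - sigma * sqrt(T) = 0.68286714
exp(-rT) = 0.91943126; exp(-qT) = 1.00000000
C = S_0 * exp(-qT) * N(d1) - K * exp(-rT) * N(d2)
N(d1) = 0.80695088; N(d2) = 0.75265460
C = 9.1600 * 1.00000000 * 0.80695088 - 8.6400 * 0.91943126 * 0.75265460 = 1.4127


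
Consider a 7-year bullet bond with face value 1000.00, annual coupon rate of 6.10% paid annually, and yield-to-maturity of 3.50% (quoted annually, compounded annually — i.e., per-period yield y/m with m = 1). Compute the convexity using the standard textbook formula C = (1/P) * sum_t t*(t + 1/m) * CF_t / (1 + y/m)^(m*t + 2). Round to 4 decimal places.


Answer: Convexity = 42.2934

Derivation:
Coupon per period c = face * coupon_rate / m = 61.000000
Periods per year m = 1; per-period yield y/m = 0.035000
Number of cashflows N = 7
Cashflows (t years, CF_t, discount factor 1/(1+y/m)^(m*t), PV):
  t = 1.0000: CF_t = 61.000000, DF = 0.966184, PV = 58.937198
  t = 2.0000: CF_t = 61.000000, DF = 0.933511, PV = 56.944153
  t = 3.0000: CF_t = 61.000000, DF = 0.901943, PV = 55.018505
  t = 4.0000: CF_t = 61.000000, DF = 0.871442, PV = 53.157976
  t = 5.0000: CF_t = 61.000000, DF = 0.841973, PV = 51.360363
  t = 6.0000: CF_t = 61.000000, DF = 0.813501, PV = 49.623539
  t = 7.0000: CF_t = 1061.000000, DF = 0.785991, PV = 833.936409
Price P = sum_t PV_t = 1158.978143
Convexity numerator sum_t t*(t + 1/m) * CF_t / (1+y/m)^(m*t + 2):
  t = 1.0000: term = 110.037010
  t = 2.0000: term = 318.947855
  t = 3.0000: term = 616.324358
  t = 4.0000: term = 992.470786
  t = 5.0000: term = 1438.363458
  t = 6.0000: term = 1945.612407
  t = 7.0000: term = 43595.359444
Convexity = (1/P) * sum = 49017.115318 / 1158.978143 = 42.293391


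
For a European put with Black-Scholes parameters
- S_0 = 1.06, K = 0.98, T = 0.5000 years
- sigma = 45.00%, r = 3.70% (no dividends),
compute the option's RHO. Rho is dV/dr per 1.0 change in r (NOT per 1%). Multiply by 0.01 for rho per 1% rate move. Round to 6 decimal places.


Answer: Rho = -0.212657

Derivation:
d1 = 0.4638514118; d2 = 0.1456533603
phi(d1) = 0.3582523691; exp(-qT) = 1.0000000000; exp(-rT) = 0.9816700746
N(-d2) = 0.4420975209
Rho = -K*T*exp(-rT)*N(-d2) = -0.9800 * 0.5000 * 0.9816700746 * 0.4420975209 = -0.212657


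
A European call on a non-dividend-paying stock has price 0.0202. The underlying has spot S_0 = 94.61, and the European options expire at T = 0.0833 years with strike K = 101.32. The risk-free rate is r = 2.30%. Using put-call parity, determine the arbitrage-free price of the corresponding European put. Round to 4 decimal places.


Put-call parity: C - P = S_0 * exp(-qT) - K * exp(-rT).
S_0 * exp(-qT) = 94.6100 * 1.00000000 = 94.61000000
K * exp(-rT) = 101.3200 * 0.99808593 = 101.12606685
P = C - S*exp(-qT) + K*exp(-rT)
P = 0.0202 - 94.61000000 + 101.12606685 = 6.5363

Answer: Put price = 6.5363


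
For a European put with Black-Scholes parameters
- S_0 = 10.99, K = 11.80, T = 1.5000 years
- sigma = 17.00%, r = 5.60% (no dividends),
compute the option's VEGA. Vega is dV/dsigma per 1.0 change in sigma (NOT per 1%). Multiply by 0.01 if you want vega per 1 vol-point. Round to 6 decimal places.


d1 = 0.1659948929; d2 = -0.0422117352
phi(d1) = 0.3934836802; exp(-qT) = 1.0000000000; exp(-rT) = 0.9194312561
Vega = S * exp(-qT) * phi(d1) * sqrt(T) = 10.9900 * 1.0000000000 * 0.3934836802 * 1.2247448714 = 5.296269

Answer: Vega = 5.296269


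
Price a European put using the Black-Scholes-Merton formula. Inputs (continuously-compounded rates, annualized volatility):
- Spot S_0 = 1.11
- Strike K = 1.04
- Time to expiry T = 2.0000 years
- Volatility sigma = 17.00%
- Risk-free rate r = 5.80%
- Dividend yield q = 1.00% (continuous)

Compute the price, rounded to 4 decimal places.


d1 = (ln(S/K) + (r - q + 0.5*sigma^2) * T) / (sigma * sqrt(T)) = 0.79045929
d2 = d1 - sigma * sqrt(T) = 0.55004298
exp(-rT) = 0.89047522; exp(-qT) = 0.98019867
P = K * exp(-rT) * N(-d2) - S_0 * exp(-qT) * N(-d1)
N(-d1) = 0.21462979; N(-d2) = 0.29114495
P = 1.0400 * 0.89047522 * 0.29114495 - 1.1100 * 0.98019867 * 0.21462979 = 0.0361

Answer: Price = 0.0361


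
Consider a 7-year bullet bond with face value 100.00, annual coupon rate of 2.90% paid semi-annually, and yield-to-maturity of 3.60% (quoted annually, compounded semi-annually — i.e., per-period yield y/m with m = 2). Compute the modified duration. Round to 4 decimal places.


Answer: Modified duration = 6.2559

Derivation:
Coupon per period c = face * coupon_rate / m = 1.450000
Periods per year m = 2; per-period yield y/m = 0.018000
Number of cashflows N = 14
Cashflows (t years, CF_t, discount factor 1/(1+y/m)^(m*t), PV):
  t = 0.5000: CF_t = 1.450000, DF = 0.982318, PV = 1.424361
  t = 1.0000: CF_t = 1.450000, DF = 0.964949, PV = 1.399176
  t = 1.5000: CF_t = 1.450000, DF = 0.947887, PV = 1.374436
  t = 2.0000: CF_t = 1.450000, DF = 0.931127, PV = 1.350134
  t = 2.5000: CF_t = 1.450000, DF = 0.914663, PV = 1.326261
  t = 3.0000: CF_t = 1.450000, DF = 0.898490, PV = 1.302811
  t = 3.5000: CF_t = 1.450000, DF = 0.882603, PV = 1.279775
  t = 4.0000: CF_t = 1.450000, DF = 0.866997, PV = 1.257146
  t = 4.5000: CF_t = 1.450000, DF = 0.851667, PV = 1.234918
  t = 5.0000: CF_t = 1.450000, DF = 0.836608, PV = 1.213082
  t = 5.5000: CF_t = 1.450000, DF = 0.821816, PV = 1.191633
  t = 6.0000: CF_t = 1.450000, DF = 0.807285, PV = 1.170563
  t = 6.5000: CF_t = 1.450000, DF = 0.793010, PV = 1.149865
  t = 7.0000: CF_t = 101.450000, DF = 0.778989, PV = 79.028395
Price P = sum_t PV_t = 95.702556
First compute Macaulay numerator sum_t t * PV_t:
  t * PV_t at t = 0.5000: 0.712181
  t * PV_t at t = 1.0000: 1.399176
  t * PV_t at t = 1.5000: 2.061655
  t * PV_t at t = 2.0000: 2.700268
  t * PV_t at t = 2.5000: 3.315653
  t * PV_t at t = 3.0000: 3.908432
  t * PV_t at t = 3.5000: 4.479212
  t * PV_t at t = 4.0000: 5.028585
  t * PV_t at t = 4.5000: 5.557129
  t * PV_t at t = 5.0000: 6.065411
  t * PV_t at t = 5.5000: 6.553980
  t * PV_t at t = 6.0000: 7.023376
  t * PV_t at t = 6.5000: 7.474123
  t * PV_t at t = 7.0000: 553.198762
Macaulay duration D = 609.477944 / 95.702556 = 6.368460
Modified duration = D / (1 + y/m) = 6.368460 / (1 + 0.018000) = 6.255855


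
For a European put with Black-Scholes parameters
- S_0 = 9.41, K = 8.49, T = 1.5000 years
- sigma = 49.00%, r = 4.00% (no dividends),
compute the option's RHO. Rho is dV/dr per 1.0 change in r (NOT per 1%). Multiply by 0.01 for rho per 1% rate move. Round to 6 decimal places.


Answer: Rho = -6.133727

Derivation:
d1 = 0.5714792097; d2 = -0.0286457773
phi(d1) = 0.3388381305; exp(-qT) = 1.0000000000; exp(-rT) = 0.9417645336
N(-d2) = 0.5114264490
Rho = -K*T*exp(-rT)*N(-d2) = -8.4900 * 1.5000 * 0.9417645336 * 0.5114264490 = -6.133727


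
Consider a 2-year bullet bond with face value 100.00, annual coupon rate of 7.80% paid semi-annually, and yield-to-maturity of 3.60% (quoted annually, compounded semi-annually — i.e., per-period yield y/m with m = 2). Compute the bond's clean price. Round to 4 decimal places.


Answer: Price = 108.0352

Derivation:
Coupon per period c = face * coupon_rate / m = 3.900000
Periods per year m = 2; per-period yield y/m = 0.018000
Number of cashflows N = 4
Cashflows (t years, CF_t, discount factor 1/(1+y/m)^(m*t), PV):
  t = 0.5000: CF_t = 3.900000, DF = 0.982318, PV = 3.831041
  t = 1.0000: CF_t = 3.900000, DF = 0.964949, PV = 3.763302
  t = 1.5000: CF_t = 3.900000, DF = 0.947887, PV = 3.696760
  t = 2.0000: CF_t = 103.900000, DF = 0.931127, PV = 96.744088
Price P = sum_t PV_t = 108.035191


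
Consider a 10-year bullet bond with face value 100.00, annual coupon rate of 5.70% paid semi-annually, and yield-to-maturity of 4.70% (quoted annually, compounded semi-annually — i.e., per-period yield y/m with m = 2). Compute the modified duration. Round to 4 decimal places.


Answer: Modified duration = 7.6752

Derivation:
Coupon per period c = face * coupon_rate / m = 2.850000
Periods per year m = 2; per-period yield y/m = 0.023500
Number of cashflows N = 20
Cashflows (t years, CF_t, discount factor 1/(1+y/m)^(m*t), PV):
  t = 0.5000: CF_t = 2.850000, DF = 0.977040, PV = 2.784563
  t = 1.0000: CF_t = 2.850000, DF = 0.954606, PV = 2.720628
  t = 1.5000: CF_t = 2.850000, DF = 0.932688, PV = 2.658161
  t = 2.0000: CF_t = 2.850000, DF = 0.911273, PV = 2.597129
  t = 2.5000: CF_t = 2.850000, DF = 0.890350, PV = 2.537498
  t = 3.0000: CF_t = 2.850000, DF = 0.869907, PV = 2.479235
  t = 3.5000: CF_t = 2.850000, DF = 0.849934, PV = 2.422311
  t = 4.0000: CF_t = 2.850000, DF = 0.830419, PV = 2.366694
  t = 4.5000: CF_t = 2.850000, DF = 0.811352, PV = 2.312354
  t = 5.0000: CF_t = 2.850000, DF = 0.792723, PV = 2.259261
  t = 5.5000: CF_t = 2.850000, DF = 0.774522, PV = 2.207387
  t = 6.0000: CF_t = 2.850000, DF = 0.756739, PV = 2.156705
  t = 6.5000: CF_t = 2.850000, DF = 0.739363, PV = 2.107186
  t = 7.0000: CF_t = 2.850000, DF = 0.722387, PV = 2.058804
  t = 7.5000: CF_t = 2.850000, DF = 0.705801, PV = 2.011533
  t = 8.0000: CF_t = 2.850000, DF = 0.689596, PV = 1.965347
  t = 8.5000: CF_t = 2.850000, DF = 0.673762, PV = 1.920222
  t = 9.0000: CF_t = 2.850000, DF = 0.658292, PV = 1.876133
  t = 9.5000: CF_t = 2.850000, DF = 0.643178, PV = 1.833056
  t = 10.0000: CF_t = 102.850000, DF = 0.628410, PV = 64.631964
Price P = sum_t PV_t = 107.906171
First compute Macaulay numerator sum_t t * PV_t:
  t * PV_t at t = 0.5000: 1.392281
  t * PV_t at t = 1.0000: 2.720628
  t * PV_t at t = 1.5000: 3.987242
  t * PV_t at t = 2.0000: 5.194257
  t * PV_t at t = 2.5000: 6.343744
  t * PV_t at t = 3.0000: 7.437706
  t * PV_t at t = 3.5000: 8.478089
  t * PV_t at t = 4.0000: 9.466775
  t * PV_t at t = 4.5000: 10.405591
  t * PV_t at t = 5.0000: 11.296305
  t * PV_t at t = 5.5000: 12.140630
  t * PV_t at t = 6.0000: 12.940229
  t * PV_t at t = 6.5000: 13.696708
  t * PV_t at t = 7.0000: 14.411628
  t * PV_t at t = 7.5000: 15.086497
  t * PV_t at t = 8.0000: 15.722778
  t * PV_t at t = 8.5000: 16.321888
  t * PV_t at t = 9.0000: 16.885197
  t * PV_t at t = 9.5000: 17.414033
  t * PV_t at t = 10.0000: 646.319644
Macaulay duration D = 847.661852 / 107.906171 = 7.855546
Modified duration = D / (1 + y/m) = 7.855546 / (1 + 0.023500) = 7.675179


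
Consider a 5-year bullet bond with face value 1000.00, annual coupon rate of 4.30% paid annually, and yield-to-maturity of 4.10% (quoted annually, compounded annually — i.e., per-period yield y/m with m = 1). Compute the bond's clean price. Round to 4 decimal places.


Coupon per period c = face * coupon_rate / m = 43.000000
Periods per year m = 1; per-period yield y/m = 0.041000
Number of cashflows N = 5
Cashflows (t years, CF_t, discount factor 1/(1+y/m)^(m*t), PV):
  t = 1.0000: CF_t = 43.000000, DF = 0.960615, PV = 41.306436
  t = 2.0000: CF_t = 43.000000, DF = 0.922781, PV = 39.679574
  t = 3.0000: CF_t = 43.000000, DF = 0.886437, PV = 38.116785
  t = 4.0000: CF_t = 43.000000, DF = 0.851524, PV = 36.615548
  t = 5.0000: CF_t = 1043.000000, DF = 0.817987, PV = 853.160344
Price P = sum_t PV_t = 1008.878687

Answer: Price = 1008.8787


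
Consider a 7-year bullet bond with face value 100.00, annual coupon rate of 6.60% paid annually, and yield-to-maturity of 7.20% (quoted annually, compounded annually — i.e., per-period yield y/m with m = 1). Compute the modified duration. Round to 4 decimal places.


Coupon per period c = face * coupon_rate / m = 6.600000
Periods per year m = 1; per-period yield y/m = 0.072000
Number of cashflows N = 7
Cashflows (t years, CF_t, discount factor 1/(1+y/m)^(m*t), PV):
  t = 1.0000: CF_t = 6.600000, DF = 0.932836, PV = 6.156716
  t = 2.0000: CF_t = 6.600000, DF = 0.870183, PV = 5.743206
  t = 3.0000: CF_t = 6.600000, DF = 0.811738, PV = 5.357468
  t = 4.0000: CF_t = 6.600000, DF = 0.757218, PV = 4.997638
  t = 5.0000: CF_t = 6.600000, DF = 0.706360, PV = 4.661976
  t = 6.0000: CF_t = 6.600000, DF = 0.658918, PV = 4.348858
  t = 7.0000: CF_t = 106.600000, DF = 0.614662, PV = 65.522990
Price P = sum_t PV_t = 96.788852
First compute Macaulay numerator sum_t t * PV_t:
  t * PV_t at t = 1.0000: 6.156716
  t * PV_t at t = 2.0000: 11.486411
  t * PV_t at t = 3.0000: 16.072404
  t * PV_t at t = 4.0000: 19.990552
  t * PV_t at t = 5.0000: 23.309879
  t * PV_t at t = 6.0000: 26.093148
  t * PV_t at t = 7.0000: 458.660930
Macaulay duration D = 561.770040 / 96.788852 = 5.804078
Modified duration = D / (1 + y/m) = 5.804078 / (1 + 0.072000) = 5.414252

Answer: Modified duration = 5.4143


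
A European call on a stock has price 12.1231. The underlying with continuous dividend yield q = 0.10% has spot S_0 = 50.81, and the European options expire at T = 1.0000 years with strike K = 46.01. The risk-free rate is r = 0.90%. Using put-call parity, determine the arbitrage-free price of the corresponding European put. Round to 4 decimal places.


Put-call parity: C - P = S_0 * exp(-qT) - K * exp(-rT).
S_0 * exp(-qT) = 50.8100 * 0.99900050 = 50.75921540
K * exp(-rT) = 46.0100 * 0.99104038 = 45.59776783
P = C - S*exp(-qT) + K*exp(-rT)
P = 12.1231 - 50.75921540 + 45.59776783 = 6.9617

Answer: Put price = 6.9617


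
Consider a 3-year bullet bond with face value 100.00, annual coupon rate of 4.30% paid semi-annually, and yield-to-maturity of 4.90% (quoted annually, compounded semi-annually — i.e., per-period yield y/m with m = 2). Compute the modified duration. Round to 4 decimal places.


Answer: Modified duration = 2.7769

Derivation:
Coupon per period c = face * coupon_rate / m = 2.150000
Periods per year m = 2; per-period yield y/m = 0.024500
Number of cashflows N = 6
Cashflows (t years, CF_t, discount factor 1/(1+y/m)^(m*t), PV):
  t = 0.5000: CF_t = 2.150000, DF = 0.976086, PV = 2.098585
  t = 1.0000: CF_t = 2.150000, DF = 0.952744, PV = 2.048399
  t = 1.5000: CF_t = 2.150000, DF = 0.929960, PV = 1.999413
  t = 2.0000: CF_t = 2.150000, DF = 0.907721, PV = 1.951599
  t = 2.5000: CF_t = 2.150000, DF = 0.886013, PV = 1.904928
  t = 3.0000: CF_t = 102.150000, DF = 0.864825, PV = 88.341871
Price P = sum_t PV_t = 98.344796
First compute Macaulay numerator sum_t t * PV_t:
  t * PV_t at t = 0.5000: 1.049292
  t * PV_t at t = 1.0000: 2.048399
  t * PV_t at t = 1.5000: 2.999120
  t * PV_t at t = 2.0000: 3.903198
  t * PV_t at t = 2.5000: 4.762321
  t * PV_t at t = 3.0000: 265.025614
Macaulay duration D = 279.787944 / 98.344796 = 2.844970
Modified duration = D / (1 + y/m) = 2.844970 / (1 + 0.024500) = 2.776935


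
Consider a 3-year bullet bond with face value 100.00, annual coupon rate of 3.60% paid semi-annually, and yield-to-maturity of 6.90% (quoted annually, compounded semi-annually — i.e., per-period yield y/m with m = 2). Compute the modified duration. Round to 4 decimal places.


Answer: Modified duration = 2.7676

Derivation:
Coupon per period c = face * coupon_rate / m = 1.800000
Periods per year m = 2; per-period yield y/m = 0.034500
Number of cashflows N = 6
Cashflows (t years, CF_t, discount factor 1/(1+y/m)^(m*t), PV):
  t = 0.5000: CF_t = 1.800000, DF = 0.966651, PV = 1.739971
  t = 1.0000: CF_t = 1.800000, DF = 0.934413, PV = 1.681944
  t = 1.5000: CF_t = 1.800000, DF = 0.903251, PV = 1.625852
  t = 2.0000: CF_t = 1.800000, DF = 0.873128, PV = 1.571631
  t = 2.5000: CF_t = 1.800000, DF = 0.844010, PV = 1.519218
  t = 3.0000: CF_t = 101.800000, DF = 0.815863, PV = 83.054814
Price P = sum_t PV_t = 91.193429
First compute Macaulay numerator sum_t t * PV_t:
  t * PV_t at t = 0.5000: 0.869986
  t * PV_t at t = 1.0000: 1.681944
  t * PV_t at t = 1.5000: 2.438778
  t * PV_t at t = 2.0000: 3.143262
  t * PV_t at t = 2.5000: 3.798044
  t * PV_t at t = 3.0000: 249.164441
Macaulay duration D = 261.096454 / 91.193429 = 2.863106
Modified duration = D / (1 + y/m) = 2.863106 / (1 + 0.034500) = 2.767623


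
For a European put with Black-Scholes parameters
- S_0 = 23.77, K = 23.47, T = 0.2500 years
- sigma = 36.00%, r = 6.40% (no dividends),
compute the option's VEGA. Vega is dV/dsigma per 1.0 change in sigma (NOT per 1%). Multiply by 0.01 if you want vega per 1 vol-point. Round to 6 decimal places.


d1 = 0.2494515084; d2 = 0.0694515084
phi(d1) = 0.3867210833; exp(-qT) = 1.0000000000; exp(-rT) = 0.9841273201
Vega = S * exp(-qT) * phi(d1) * sqrt(T) = 23.7700 * 1.0000000000 * 0.3867210833 * 0.5000000000 = 4.596180

Answer: Vega = 4.596180


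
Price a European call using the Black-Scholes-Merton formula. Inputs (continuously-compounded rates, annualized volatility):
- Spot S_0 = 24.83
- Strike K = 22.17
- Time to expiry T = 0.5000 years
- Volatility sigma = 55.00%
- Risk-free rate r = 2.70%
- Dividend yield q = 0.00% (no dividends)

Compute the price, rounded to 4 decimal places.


Answer: Price = 5.2660

Derivation:
d1 = (ln(S/K) + (r - q + 0.5*sigma^2) * T) / (sigma * sqrt(T)) = 0.52052721
d2 = d1 - sigma * sqrt(T) = 0.13161848
exp(-rT) = 0.98659072; exp(-qT) = 1.00000000
C = S_0 * exp(-qT) * N(d1) - K * exp(-rT) * N(d2)
N(d1) = 0.69865192; N(d2) = 0.55235697
C = 24.8300 * 1.00000000 * 0.69865192 - 22.1700 * 0.98659072 * 0.55235697 = 5.2660


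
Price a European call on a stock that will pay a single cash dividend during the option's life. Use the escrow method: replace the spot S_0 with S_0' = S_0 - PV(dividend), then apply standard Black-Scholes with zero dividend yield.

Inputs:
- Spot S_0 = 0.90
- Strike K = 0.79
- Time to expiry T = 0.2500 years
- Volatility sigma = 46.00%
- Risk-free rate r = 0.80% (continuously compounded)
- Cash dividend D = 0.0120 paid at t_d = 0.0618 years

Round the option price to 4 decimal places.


Answer: Price = 0.1365

Derivation:
PV(D) = D * exp(-r * t_d) = 0.0120 * 0.99950572 = 0.01199407
S_0' = S_0 - PV(D) = 0.9000 - 0.01199407 = 0.88800593
d1 = (ln(S_0'/K) + (r + sigma^2/2)*T) / (sigma*sqrt(T)) = 0.63215425
d2 = d1 - sigma*sqrt(T) = 0.40215425
exp(-rT) = 0.99800200
N(d1) = 0.73635695; N(d2) = 0.65621474
C = S_0' * N(d1) - K * exp(-rT) * N(d2) = 0.88800593 * 0.73635695 - 0.7900 * 0.99800200 * 0.65621474 = 0.1365


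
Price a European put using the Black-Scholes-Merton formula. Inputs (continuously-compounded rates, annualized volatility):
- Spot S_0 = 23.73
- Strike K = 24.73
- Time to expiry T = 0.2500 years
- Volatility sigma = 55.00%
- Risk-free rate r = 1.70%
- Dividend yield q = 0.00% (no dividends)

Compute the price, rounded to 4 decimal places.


Answer: Price = 3.1155

Derivation:
d1 = (ln(S/K) + (r - q + 0.5*sigma^2) * T) / (sigma * sqrt(T)) = 0.00285632
d2 = d1 - sigma * sqrt(T) = -0.27214368
exp(-rT) = 0.99575902; exp(-qT) = 1.00000000
P = K * exp(-rT) * N(-d2) - S_0 * exp(-qT) * N(-d1)
N(-d1) = 0.49886049; N(-d2) = 0.60724423
P = 24.7300 * 0.99575902 * 0.60724423 - 23.7300 * 1.00000000 * 0.49886049 = 3.1155


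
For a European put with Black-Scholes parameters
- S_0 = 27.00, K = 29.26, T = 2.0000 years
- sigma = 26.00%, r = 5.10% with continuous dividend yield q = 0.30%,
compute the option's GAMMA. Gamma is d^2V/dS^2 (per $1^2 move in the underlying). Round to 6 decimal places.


Answer: Gamma = 0.038934

Derivation:
d1 = 0.2263162440; d2 = -0.1413792823
phi(d1) = 0.3888552726; exp(-qT) = 0.9940179641; exp(-rT) = 0.9030295517
Gamma = exp(-qT) * phi(d1) / (S * sigma * sqrt(T)) = 0.9940179641 * 0.3888552726 / (27.0000 * 0.2600 * 1.4142135624) = 0.038934


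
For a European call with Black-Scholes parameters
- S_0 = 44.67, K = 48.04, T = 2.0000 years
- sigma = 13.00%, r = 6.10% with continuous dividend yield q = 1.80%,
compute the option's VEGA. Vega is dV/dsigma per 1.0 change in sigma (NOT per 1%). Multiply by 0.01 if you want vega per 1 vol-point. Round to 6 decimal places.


d1 = 0.1640930389; d2 = -0.0197547242
phi(d1) = 0.3936072100; exp(-qT) = 0.9646402935; exp(-rT) = 0.8851483685
Vega = S * exp(-qT) * phi(d1) * sqrt(T) = 44.6700 * 0.9646402935 * 0.3936072100 * 1.4142135624 = 23.986086

Answer: Vega = 23.986086


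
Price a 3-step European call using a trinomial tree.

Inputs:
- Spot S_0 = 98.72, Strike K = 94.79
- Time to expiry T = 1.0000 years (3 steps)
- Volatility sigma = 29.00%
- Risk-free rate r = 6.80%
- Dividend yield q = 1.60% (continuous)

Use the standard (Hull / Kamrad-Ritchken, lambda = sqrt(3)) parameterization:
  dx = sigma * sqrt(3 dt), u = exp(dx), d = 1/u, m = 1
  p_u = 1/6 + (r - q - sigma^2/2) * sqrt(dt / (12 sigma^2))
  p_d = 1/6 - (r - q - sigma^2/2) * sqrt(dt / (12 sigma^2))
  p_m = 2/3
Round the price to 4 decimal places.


Answer: Price = V(0,0) = 15.1700

Derivation:
dt = T/N = 0.333333; dx = sigma*sqrt(3*dt) = 0.290000
u = exp(dx) = 1.336427; d = 1/u = 0.748264
p_u = 0.172385, p_m = 0.666667, p_d = 0.160948
Discount per step: exp(-r*dt) = 0.977588
Stock lattice S(k, j) with j the centered position index:
  k=0: S(0,+0) = 98.7200
  k=1: S(1,-1) = 73.8686; S(1,+0) = 98.7200; S(1,+1) = 131.9321
  k=2: S(2,-2) = 55.2732; S(2,-1) = 73.8686; S(2,+0) = 98.7200; S(2,+1) = 131.9321; S(2,+2) = 176.3177
  k=3: S(3,-3) = 41.3589; S(3,-2) = 55.2732; S(3,-1) = 73.8686; S(3,+0) = 98.7200; S(3,+1) = 131.9321; S(3,+2) = 176.3177; S(3,+3) = 235.6358
Terminal payoffs V(N, j) = max(S_T - K, 0):
  V(3,-3) = 0.000000; V(3,-2) = 0.000000; V(3,-1) = 0.000000; V(3,+0) = 3.930000; V(3,+1) = 37.142122; V(3,+2) = 81.527714; V(3,+3) = 140.845839
Backward induction: V(k, j) = exp(-r*dt) * [p_u * V(k+1, j+1) + p_m * V(k+1, j) + p_d * V(k+1, j-1)]
  V(2,-2) = exp(-r*dt) * [p_u*0.000000 + p_m*0.000000 + p_d*0.000000] = 0.000000
  V(2,-1) = exp(-r*dt) * [p_u*3.930000 + p_m*0.000000 + p_d*0.000000] = 0.662290
  V(2,+0) = exp(-r*dt) * [p_u*37.142122 + p_m*3.930000 + p_d*0.000000] = 8.820532
  V(2,+1) = exp(-r*dt) * [p_u*81.527714 + p_m*37.142122 + p_d*3.930000] = 38.564001
  V(2,+2) = exp(-r*dt) * [p_u*140.845839 + p_m*81.527714 + p_d*37.142122] = 82.713245
  V(1,-1) = exp(-r*dt) * [p_u*8.820532 + p_m*0.662290 + p_d*0.000000] = 1.918081
  V(1,+0) = exp(-r*dt) * [p_u*38.564001 + p_m*8.820532 + p_d*0.662290] = 12.351639
  V(1,+1) = exp(-r*dt) * [p_u*82.713245 + p_m*38.564001 + p_d*8.820532] = 40.459946
  V(0,+0) = exp(-r*dt) * [p_u*40.459946 + p_m*12.351639 + p_d*1.918081] = 15.170047


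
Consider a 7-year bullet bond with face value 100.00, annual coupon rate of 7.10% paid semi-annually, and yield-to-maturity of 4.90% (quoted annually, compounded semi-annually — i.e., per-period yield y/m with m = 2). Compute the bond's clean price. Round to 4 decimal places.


Coupon per period c = face * coupon_rate / m = 3.550000
Periods per year m = 2; per-period yield y/m = 0.024500
Number of cashflows N = 14
Cashflows (t years, CF_t, discount factor 1/(1+y/m)^(m*t), PV):
  t = 0.5000: CF_t = 3.550000, DF = 0.976086, PV = 3.465105
  t = 1.0000: CF_t = 3.550000, DF = 0.952744, PV = 3.382240
  t = 1.5000: CF_t = 3.550000, DF = 0.929960, PV = 3.301357
  t = 2.0000: CF_t = 3.550000, DF = 0.907721, PV = 3.222408
  t = 2.5000: CF_t = 3.550000, DF = 0.886013, PV = 3.145347
  t = 3.0000: CF_t = 3.550000, DF = 0.864825, PV = 3.070129
  t = 3.5000: CF_t = 3.550000, DF = 0.844143, PV = 2.996709
  t = 4.0000: CF_t = 3.550000, DF = 0.823957, PV = 2.925046
  t = 4.5000: CF_t = 3.550000, DF = 0.804252, PV = 2.855096
  t = 5.0000: CF_t = 3.550000, DF = 0.785019, PV = 2.786819
  t = 5.5000: CF_t = 3.550000, DF = 0.766246, PV = 2.720174
  t = 6.0000: CF_t = 3.550000, DF = 0.747922, PV = 2.655124
  t = 6.5000: CF_t = 3.550000, DF = 0.730036, PV = 2.591629
  t = 7.0000: CF_t = 103.550000, DF = 0.712578, PV = 73.787471
Price P = sum_t PV_t = 112.904653

Answer: Price = 112.9047


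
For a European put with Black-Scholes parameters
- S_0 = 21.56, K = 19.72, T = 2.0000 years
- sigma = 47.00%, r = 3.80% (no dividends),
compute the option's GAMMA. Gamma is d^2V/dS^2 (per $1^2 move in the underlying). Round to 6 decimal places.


d1 = 0.5808903223; d2 = -0.0837900520
phi(d1) = 0.3370057399; exp(-qT) = 1.0000000000; exp(-rT) = 0.9268162066
Gamma = exp(-qT) * phi(d1) / (S * sigma * sqrt(T)) = 1.0000000000 * 0.3370057399 / (21.5600 * 0.4700 * 1.4142135624) = 0.023517

Answer: Gamma = 0.023517


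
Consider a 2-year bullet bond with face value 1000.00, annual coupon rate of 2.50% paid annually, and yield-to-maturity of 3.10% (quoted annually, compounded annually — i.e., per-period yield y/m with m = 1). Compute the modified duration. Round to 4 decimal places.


Coupon per period c = face * coupon_rate / m = 25.000000
Periods per year m = 1; per-period yield y/m = 0.031000
Number of cashflows N = 2
Cashflows (t years, CF_t, discount factor 1/(1+y/m)^(m*t), PV):
  t = 1.0000: CF_t = 25.000000, DF = 0.969932, PV = 24.248303
  t = 2.0000: CF_t = 1025.000000, DF = 0.940768, PV = 964.287495
Price P = sum_t PV_t = 988.535798
First compute Macaulay numerator sum_t t * PV_t:
  t * PV_t at t = 1.0000: 24.248303
  t * PV_t at t = 2.0000: 1928.574990
Macaulay duration D = 1952.823293 / 988.535798 = 1.975470
Modified duration = D / (1 + y/m) = 1.975470 / (1 + 0.031000) = 1.916072

Answer: Modified duration = 1.9161


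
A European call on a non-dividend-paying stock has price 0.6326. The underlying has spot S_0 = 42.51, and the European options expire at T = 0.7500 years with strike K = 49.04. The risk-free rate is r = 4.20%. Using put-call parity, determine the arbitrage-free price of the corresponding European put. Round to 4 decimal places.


Put-call parity: C - P = S_0 * exp(-qT) - K * exp(-rT).
S_0 * exp(-qT) = 42.5100 * 1.00000000 = 42.51000000
K * exp(-rT) = 49.0400 * 0.96899096 = 47.51931650
P = C - S*exp(-qT) + K*exp(-rT)
P = 0.6326 - 42.51000000 + 47.51931650 = 5.6419

Answer: Put price = 5.6419


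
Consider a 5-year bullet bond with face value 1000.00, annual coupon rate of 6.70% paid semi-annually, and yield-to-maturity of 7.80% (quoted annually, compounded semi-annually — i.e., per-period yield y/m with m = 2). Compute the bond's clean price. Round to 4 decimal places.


Coupon per period c = face * coupon_rate / m = 33.500000
Periods per year m = 2; per-period yield y/m = 0.039000
Number of cashflows N = 10
Cashflows (t years, CF_t, discount factor 1/(1+y/m)^(m*t), PV):
  t = 0.5000: CF_t = 33.500000, DF = 0.962464, PV = 32.242541
  t = 1.0000: CF_t = 33.500000, DF = 0.926337, PV = 31.032282
  t = 1.5000: CF_t = 33.500000, DF = 0.891566, PV = 29.867451
  t = 2.0000: CF_t = 33.500000, DF = 0.858100, PV = 28.746344
  t = 2.5000: CF_t = 33.500000, DF = 0.825890, PV = 27.667318
  t = 3.0000: CF_t = 33.500000, DF = 0.794889, PV = 26.628795
  t = 3.5000: CF_t = 33.500000, DF = 0.765052, PV = 25.629255
  t = 4.0000: CF_t = 33.500000, DF = 0.736335, PV = 24.667232
  t = 4.5000: CF_t = 33.500000, DF = 0.708696, PV = 23.741321
  t = 5.0000: CF_t = 1033.500000, DF = 0.682094, PV = 704.944628
Price P = sum_t PV_t = 955.167168

Answer: Price = 955.1672


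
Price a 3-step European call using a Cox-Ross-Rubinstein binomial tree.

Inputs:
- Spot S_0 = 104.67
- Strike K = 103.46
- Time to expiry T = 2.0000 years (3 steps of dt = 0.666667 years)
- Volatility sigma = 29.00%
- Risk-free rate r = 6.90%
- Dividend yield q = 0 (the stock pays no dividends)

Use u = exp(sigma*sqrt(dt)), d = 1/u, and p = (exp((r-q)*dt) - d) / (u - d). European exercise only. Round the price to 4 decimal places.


dt = T/N = 0.666667
u = exp(sigma*sqrt(dt)) = 1.267167; d = 1/u = 0.789162
p = (exp((r-q)*dt) - d) / (u - d) = 0.539560
Discount per step: exp(-r*dt) = 0.955042
Stock lattice S(k, i) with i counting down-moves:
  k=0: S(0,0) = 104.6700
  k=1: S(1,0) = 132.6344; S(1,1) = 82.6016
  k=2: S(2,0) = 168.0700; S(2,1) = 104.6700; S(2,2) = 65.1860
  k=3: S(3,0) = 212.9728; S(3,1) = 132.6344; S(3,2) = 82.6016; S(3,3) = 51.4423
Terminal payoffs V(N, i) = max(S_T - K, 0):
  V(3,0) = 109.512824; V(3,1) = 29.174411; V(3,2) = 0.000000; V(3,3) = 0.000000
Backward induction: V(k, i) = exp(-r*dt) * [p * V(k+1, i) + (1-p) * V(k+1, i+1)].
  V(2,0) = exp(-r*dt) * [p*109.512824 + (1-p)*29.174411] = 69.261359
  V(2,1) = exp(-r*dt) * [p*29.174411 + (1-p)*0.000000] = 15.033642
  V(2,2) = exp(-r*dt) * [p*0.000000 + (1-p)*0.000000] = 0.000000
  V(1,0) = exp(-r*dt) * [p*69.261359 + (1-p)*15.033642] = 42.301429
  V(1,1) = exp(-r*dt) * [p*15.033642 + (1-p)*0.000000] = 7.746871
  V(0,0) = exp(-r*dt) * [p*42.301429 + (1-p)*7.746871] = 25.204631

Answer: Price = V(0,0) = 25.2046


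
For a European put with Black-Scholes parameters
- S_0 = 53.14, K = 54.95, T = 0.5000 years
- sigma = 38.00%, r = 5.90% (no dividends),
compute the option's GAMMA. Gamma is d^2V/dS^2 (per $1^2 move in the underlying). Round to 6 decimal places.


Answer: Gamma = 0.027741

Derivation:
d1 = 0.1194871253; d2 = -0.1492134516
phi(d1) = 0.3961045372; exp(-qT) = 1.0000000000; exp(-rT) = 0.9709308776
Gamma = exp(-qT) * phi(d1) / (S * sigma * sqrt(T)) = 1.0000000000 * 0.3961045372 / (53.1400 * 0.3800 * 0.7071067812) = 0.027741


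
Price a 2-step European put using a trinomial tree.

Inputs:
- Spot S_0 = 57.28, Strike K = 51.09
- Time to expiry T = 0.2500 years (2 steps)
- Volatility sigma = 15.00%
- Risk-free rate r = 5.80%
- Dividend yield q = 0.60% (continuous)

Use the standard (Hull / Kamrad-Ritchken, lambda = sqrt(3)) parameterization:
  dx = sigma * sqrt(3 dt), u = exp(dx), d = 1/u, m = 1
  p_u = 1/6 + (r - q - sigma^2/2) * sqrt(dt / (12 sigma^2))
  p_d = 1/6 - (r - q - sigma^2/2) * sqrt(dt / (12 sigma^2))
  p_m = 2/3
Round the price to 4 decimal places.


dt = T/N = 0.125000; dx = sigma*sqrt(3*dt) = 0.091856
u = exp(dx) = 1.096207; d = 1/u = 0.912237
p_u = 0.194394, p_m = 0.666667, p_d = 0.138940
Discount per step: exp(-r*dt) = 0.992776
Stock lattice S(k, j) with j the centered position index:
  k=0: S(0,+0) = 57.2800
  k=1: S(1,-1) = 52.2529; S(1,+0) = 57.2800; S(1,+1) = 62.7907
  k=2: S(2,-2) = 47.6670; S(2,-1) = 52.2529; S(2,+0) = 57.2800; S(2,+1) = 62.7907; S(2,+2) = 68.8316
Terminal payoffs V(N, j) = max(K - S_T, 0):
  V(2,-2) = 3.422978; V(2,-1) = 0.000000; V(2,+0) = 0.000000; V(2,+1) = 0.000000; V(2,+2) = 0.000000
Backward induction: V(k, j) = exp(-r*dt) * [p_u * V(k+1, j+1) + p_m * V(k+1, j) + p_d * V(k+1, j-1)]
  V(1,-1) = exp(-r*dt) * [p_u*0.000000 + p_m*0.000000 + p_d*3.422978] = 0.472152
  V(1,+0) = exp(-r*dt) * [p_u*0.000000 + p_m*0.000000 + p_d*0.000000] = 0.000000
  V(1,+1) = exp(-r*dt) * [p_u*0.000000 + p_m*0.000000 + p_d*0.000000] = 0.000000
  V(0,+0) = exp(-r*dt) * [p_u*0.000000 + p_m*0.000000 + p_d*0.472152] = 0.065127

Answer: Price = V(0,0) = 0.0651


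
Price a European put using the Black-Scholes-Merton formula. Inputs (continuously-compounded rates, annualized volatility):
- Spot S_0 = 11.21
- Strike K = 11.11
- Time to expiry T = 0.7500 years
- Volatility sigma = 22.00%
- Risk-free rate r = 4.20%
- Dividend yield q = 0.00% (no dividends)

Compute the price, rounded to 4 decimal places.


Answer: Price = 0.6303

Derivation:
d1 = (ln(S/K) + (r - q + 0.5*sigma^2) * T) / (sigma * sqrt(T)) = 0.30762605
d2 = d1 - sigma * sqrt(T) = 0.11710046
exp(-rT) = 0.96899096; exp(-qT) = 1.00000000
P = K * exp(-rT) * N(-d2) - S_0 * exp(-qT) * N(-d1)
N(-d1) = 0.37918345; N(-d2) = 0.45339022
P = 11.1100 * 0.96899096 * 0.45339022 - 11.2100 * 1.00000000 * 0.37918345 = 0.6303


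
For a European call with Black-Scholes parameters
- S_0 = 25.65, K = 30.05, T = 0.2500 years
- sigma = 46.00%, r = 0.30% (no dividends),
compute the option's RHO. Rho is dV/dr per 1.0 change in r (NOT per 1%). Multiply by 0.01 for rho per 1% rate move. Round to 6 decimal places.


Answer: Rho = 1.590190

Derivation:
d1 = -0.5700829972; d2 = -0.8000829972
phi(d1) = 0.3391082690; exp(-qT) = 1.0000000000; exp(-rT) = 0.9992502812
N(d2) = 0.2118313558
Rho = K*T*exp(-rT)*N(d2) = 30.0500 * 0.2500 * 0.9992502812 * 0.2118313558 = 1.590190


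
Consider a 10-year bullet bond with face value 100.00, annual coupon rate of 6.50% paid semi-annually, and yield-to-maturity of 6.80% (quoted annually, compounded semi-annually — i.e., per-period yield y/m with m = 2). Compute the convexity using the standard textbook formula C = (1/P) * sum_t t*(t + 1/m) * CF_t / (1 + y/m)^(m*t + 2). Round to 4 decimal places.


Answer: Convexity = 65.9294

Derivation:
Coupon per period c = face * coupon_rate / m = 3.250000
Periods per year m = 2; per-period yield y/m = 0.034000
Number of cashflows N = 20
Cashflows (t years, CF_t, discount factor 1/(1+y/m)^(m*t), PV):
  t = 0.5000: CF_t = 3.250000, DF = 0.967118, PV = 3.143133
  t = 1.0000: CF_t = 3.250000, DF = 0.935317, PV = 3.039781
  t = 1.5000: CF_t = 3.250000, DF = 0.904562, PV = 2.939827
  t = 2.0000: CF_t = 3.250000, DF = 0.874818, PV = 2.843159
  t = 2.5000: CF_t = 3.250000, DF = 0.846052, PV = 2.749671
  t = 3.0000: CF_t = 3.250000, DF = 0.818233, PV = 2.659256
  t = 3.5000: CF_t = 3.250000, DF = 0.791327, PV = 2.571814
  t = 4.0000: CF_t = 3.250000, DF = 0.765307, PV = 2.487248
  t = 4.5000: CF_t = 3.250000, DF = 0.740142, PV = 2.405462
  t = 5.0000: CF_t = 3.250000, DF = 0.715805, PV = 2.326366
  t = 5.5000: CF_t = 3.250000, DF = 0.692268, PV = 2.249870
  t = 6.0000: CF_t = 3.250000, DF = 0.669505, PV = 2.175890
  t = 6.5000: CF_t = 3.250000, DF = 0.647490, PV = 2.104342
  t = 7.0000: CF_t = 3.250000, DF = 0.626199, PV = 2.035147
  t = 7.5000: CF_t = 3.250000, DF = 0.605608, PV = 1.968227
  t = 8.0000: CF_t = 3.250000, DF = 0.585695, PV = 1.903508
  t = 8.5000: CF_t = 3.250000, DF = 0.566436, PV = 1.840917
  t = 9.0000: CF_t = 3.250000, DF = 0.547810, PV = 1.780384
  t = 9.5000: CF_t = 3.250000, DF = 0.529797, PV = 1.721841
  t = 10.0000: CF_t = 103.250000, DF = 0.512377, PV = 52.902876
Price P = sum_t PV_t = 97.848720
Convexity numerator sum_t t*(t + 1/m) * CF_t / (1+y/m)^(m*t + 2):
  t = 0.5000: term = 1.469913
  t = 1.0000: term = 4.264739
  t = 1.5000: term = 8.249012
  t = 2.0000: term = 13.296279
  t = 2.5000: term = 19.288606
  t = 3.0000: term = 26.116102
  t = 3.5000: term = 33.676469
  t = 4.0000: term = 41.874581
  t = 4.5000: term = 50.622076
  t = 5.0000: term = 59.836969
  t = 5.5000: term = 69.443291
  t = 6.0000: term = 79.370739
  t = 6.5000: term = 89.554348
  t = 7.0000: term = 99.934178
  t = 7.5000: term = 110.455018
  t = 8.0000: term = 121.066107
  t = 8.5000: term = 131.720861
  t = 9.0000: term = 142.376627
  t = 9.5000: term = 152.994441
  t = 10.0000: term = 5195.501885
Convexity = (1/P) * sum = 6451.112243 / 97.848720 = 65.929450


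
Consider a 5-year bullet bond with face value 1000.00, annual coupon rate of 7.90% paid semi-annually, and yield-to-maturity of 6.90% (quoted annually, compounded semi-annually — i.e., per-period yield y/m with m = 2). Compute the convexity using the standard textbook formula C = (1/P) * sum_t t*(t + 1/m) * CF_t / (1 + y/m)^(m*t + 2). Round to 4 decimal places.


Coupon per period c = face * coupon_rate / m = 39.500000
Periods per year m = 2; per-period yield y/m = 0.034500
Number of cashflows N = 10
Cashflows (t years, CF_t, discount factor 1/(1+y/m)^(m*t), PV):
  t = 0.5000: CF_t = 39.500000, DF = 0.966651, PV = 38.182697
  t = 1.0000: CF_t = 39.500000, DF = 0.934413, PV = 36.909325
  t = 1.5000: CF_t = 39.500000, DF = 0.903251, PV = 35.678420
  t = 2.0000: CF_t = 39.500000, DF = 0.873128, PV = 34.488564
  t = 2.5000: CF_t = 39.500000, DF = 0.844010, PV = 33.338390
  t = 3.0000: CF_t = 39.500000, DF = 0.815863, PV = 32.226573
  t = 3.5000: CF_t = 39.500000, DF = 0.788654, PV = 31.151835
  t = 4.0000: CF_t = 39.500000, DF = 0.762353, PV = 30.112938
  t = 4.5000: CF_t = 39.500000, DF = 0.736929, PV = 29.108689
  t = 5.0000: CF_t = 1039.500000, DF = 0.712353, PV = 740.490589
Price P = sum_t PV_t = 1041.688020
Convexity numerator sum_t t*(t + 1/m) * CF_t / (1+y/m)^(m*t + 2):
  t = 0.5000: term = 17.839210
  t = 1.0000: term = 51.732846
  t = 1.5000: term = 100.015170
  t = 2.0000: term = 161.132865
  t = 2.5000: term = 233.638761
  t = 3.0000: term = 316.185853
  t = 3.5000: term = 407.521641
  t = 4.0000: term = 506.482741
  t = 4.5000: term = 611.989779
  t = 5.0000: term = 19027.916962
Convexity = (1/P) * sum = 21434.455827 / 1041.688020 = 20.576656

Answer: Convexity = 20.5767


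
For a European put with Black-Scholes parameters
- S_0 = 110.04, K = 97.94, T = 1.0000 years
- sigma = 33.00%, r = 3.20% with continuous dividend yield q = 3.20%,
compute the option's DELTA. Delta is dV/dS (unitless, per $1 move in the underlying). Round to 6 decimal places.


d1 = 0.5179966357; d2 = 0.1879966357
phi(d1) = 0.3488550437; exp(-qT) = 0.9685065821; exp(-rT) = 0.9685065821
N(-d1) = 0.3022303083
Delta = -exp(-qT) * N(-d1) = -0.9685065821 * 0.3022303083 = -0.292712

Answer: Delta = -0.292712


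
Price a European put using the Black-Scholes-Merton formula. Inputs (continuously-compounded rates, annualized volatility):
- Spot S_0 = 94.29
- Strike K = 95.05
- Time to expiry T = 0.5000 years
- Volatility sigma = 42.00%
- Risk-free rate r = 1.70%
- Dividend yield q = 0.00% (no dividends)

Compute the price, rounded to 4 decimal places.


Answer: Price = 11.1057

Derivation:
d1 = (ln(S/K) + (r - q + 0.5*sigma^2) * T) / (sigma * sqrt(T)) = 0.15008197
d2 = d1 - sigma * sqrt(T) = -0.14690288
exp(-rT) = 0.99153602; exp(-qT) = 1.00000000
P = K * exp(-rT) * N(-d2) - S_0 * exp(-qT) * N(-d1)
N(-d1) = 0.44034997; N(-d2) = 0.55839566
P = 95.0500 * 0.99153602 * 0.55839566 - 94.2900 * 1.00000000 * 0.44034997 = 11.1057


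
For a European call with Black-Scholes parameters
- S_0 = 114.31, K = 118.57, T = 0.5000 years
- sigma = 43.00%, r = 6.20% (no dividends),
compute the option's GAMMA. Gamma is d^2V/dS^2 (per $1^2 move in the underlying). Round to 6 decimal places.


d1 = 0.1336449990; d2 = -0.1704109169
phi(d1) = 0.3953953905; exp(-qT) = 1.0000000000; exp(-rT) = 0.9694755731
Gamma = exp(-qT) * phi(d1) / (S * sigma * sqrt(T)) = 1.0000000000 * 0.3953953905 / (114.3100 * 0.4300 * 0.7071067812) = 0.011376

Answer: Gamma = 0.011376


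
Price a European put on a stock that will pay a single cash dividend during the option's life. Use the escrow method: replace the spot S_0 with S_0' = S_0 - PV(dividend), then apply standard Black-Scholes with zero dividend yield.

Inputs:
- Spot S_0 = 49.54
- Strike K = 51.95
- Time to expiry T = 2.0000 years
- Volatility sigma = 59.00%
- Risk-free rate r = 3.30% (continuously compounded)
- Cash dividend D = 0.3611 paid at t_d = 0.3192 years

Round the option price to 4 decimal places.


PV(D) = D * exp(-r * t_d) = 0.3611 * 0.98952168 = 0.35731628
S_0' = S_0 - PV(D) = 49.5400 - 0.35731628 = 49.18268372
d1 = (ln(S_0'/K) + (r + sigma^2/2)*T) / (sigma*sqrt(T)) = 0.43068782
d2 = d1 - sigma*sqrt(T) = -0.40369818
exp(-rT) = 0.93613086
N(-d1) = 0.33334769; N(-d2) = 0.65678266
P = K * exp(-rT) * N(-d2) - S_0' * N(-d1) = 51.9500 * 0.93613086 * 0.65678266 - 49.18268372 * 0.33334769 = 15.5457

Answer: Price = 15.5457


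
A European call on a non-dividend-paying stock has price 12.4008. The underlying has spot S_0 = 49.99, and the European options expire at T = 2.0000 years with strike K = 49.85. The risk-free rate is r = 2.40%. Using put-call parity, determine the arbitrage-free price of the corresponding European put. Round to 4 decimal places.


Answer: Put price = 9.9245

Derivation:
Put-call parity: C - P = S_0 * exp(-qT) - K * exp(-rT).
S_0 * exp(-qT) = 49.9900 * 1.00000000 = 49.99000000
K * exp(-rT) = 49.8500 * 0.95313379 = 47.51371929
P = C - S*exp(-qT) + K*exp(-rT)
P = 12.4008 - 49.99000000 + 47.51371929 = 9.9245


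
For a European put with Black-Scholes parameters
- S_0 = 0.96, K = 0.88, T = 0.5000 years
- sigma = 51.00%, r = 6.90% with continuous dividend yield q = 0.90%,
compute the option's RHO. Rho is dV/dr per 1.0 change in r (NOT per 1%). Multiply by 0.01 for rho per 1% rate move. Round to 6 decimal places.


d1 = 0.5047810062; d2 = 0.1441565478
phi(d1) = 0.3512207045; exp(-qT) = 0.9955101098; exp(-rT) = 0.9660883397
N(-d2) = 0.4426884261
Rho = -K*T*exp(-rT)*N(-d2) = -0.8800 * 0.5000 * 0.9660883397 * 0.4426884261 = -0.188177

Answer: Rho = -0.188177


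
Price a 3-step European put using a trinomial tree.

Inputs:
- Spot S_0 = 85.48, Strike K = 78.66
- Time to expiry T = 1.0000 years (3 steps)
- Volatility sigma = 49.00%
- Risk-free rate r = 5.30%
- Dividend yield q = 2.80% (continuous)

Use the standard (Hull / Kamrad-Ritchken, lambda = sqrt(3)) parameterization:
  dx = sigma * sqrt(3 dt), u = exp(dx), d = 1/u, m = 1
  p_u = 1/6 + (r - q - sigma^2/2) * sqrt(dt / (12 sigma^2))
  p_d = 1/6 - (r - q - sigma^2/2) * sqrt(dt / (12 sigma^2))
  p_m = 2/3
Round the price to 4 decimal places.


Answer: Price = V(0,0) = 10.9536

Derivation:
dt = T/N = 0.333333; dx = sigma*sqrt(3*dt) = 0.490000
u = exp(dx) = 1.632316; d = 1/u = 0.612626
p_u = 0.134337, p_m = 0.666667, p_d = 0.198997
Discount per step: exp(-r*dt) = 0.982488
Stock lattice S(k, j) with j the centered position index:
  k=0: S(0,+0) = 85.4800
  k=1: S(1,-1) = 52.3673; S(1,+0) = 85.4800; S(1,+1) = 139.5304
  k=2: S(2,-2) = 32.0816; S(2,-1) = 52.3673; S(2,+0) = 85.4800; S(2,+1) = 139.5304; S(2,+2) = 227.7577
  k=3: S(3,-3) = 19.6540; S(3,-2) = 32.0816; S(3,-1) = 52.3673; S(3,+0) = 85.4800; S(3,+1) = 139.5304; S(3,+2) = 227.7577; S(3,+3) = 371.7726
Terminal payoffs V(N, j) = max(K - S_T, 0):
  V(3,-3) = 59.005970; V(3,-2) = 46.578407; V(3,-1) = 26.292696; V(3,+0) = 0.000000; V(3,+1) = 0.000000; V(3,+2) = 0.000000; V(3,+3) = 0.000000
Backward induction: V(k, j) = exp(-r*dt) * [p_u * V(k+1, j+1) + p_m * V(k+1, j) + p_d * V(k+1, j-1)]
  V(2,-2) = exp(-r*dt) * [p_u*26.292696 + p_m*46.578407 + p_d*59.005970] = 45.515089
  V(2,-1) = exp(-r*dt) * [p_u*0.000000 + p_m*26.292696 + p_d*46.578407] = 26.328145
  V(2,+0) = exp(-r*dt) * [p_u*0.000000 + p_m*0.000000 + p_d*26.292696] = 5.140534
  V(2,+1) = exp(-r*dt) * [p_u*0.000000 + p_m*0.000000 + p_d*0.000000] = 0.000000
  V(2,+2) = exp(-r*dt) * [p_u*0.000000 + p_m*0.000000 + p_d*0.000000] = 0.000000
  V(1,-1) = exp(-r*dt) * [p_u*5.140534 + p_m*26.328145 + p_d*45.515089] = 26.821942
  V(1,+0) = exp(-r*dt) * [p_u*0.000000 + p_m*5.140534 + p_d*26.328145] = 8.514475
  V(1,+1) = exp(-r*dt) * [p_u*0.000000 + p_m*0.000000 + p_d*5.140534] = 1.005035
  V(0,+0) = exp(-r*dt) * [p_u*1.005035 + p_m*8.514475 + p_d*26.821942] = 10.953573
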